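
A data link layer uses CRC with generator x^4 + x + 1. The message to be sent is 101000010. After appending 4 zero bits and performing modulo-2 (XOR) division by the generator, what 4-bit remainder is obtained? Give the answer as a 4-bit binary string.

1110

Append 4 zeros: 1010000100000. Divide by 10011 (XOR where the leading bit is 1):
  pos 0: 10100 XOR 10011 = 00111
  pos 2: 11100 XOR 10011 = 01111
  pos 3: 11111 XOR 10011 = 01100
  pos 4: 11000 XOR 10011 = 01011
  pos 5: 10110 XOR 10011 = 00101
  pos 7: 10100 XOR 10011 = 00111
Remainder (last 4 bits) = 1110. This is the CRC / FCS.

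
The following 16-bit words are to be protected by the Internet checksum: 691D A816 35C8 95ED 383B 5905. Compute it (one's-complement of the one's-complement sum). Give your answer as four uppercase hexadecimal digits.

One's-complement addition (fold any carry out of bit 15 back into bit 0):
  0x691D + 0xA816 = 0x11133 → wrap carry → 0x1134
  0x1134 + 0x35C8 = 0x046FC
  0x46FC + 0x95ED = 0x0DCE9
  0xDCE9 + 0x383B = 0x11524 → wrap carry → 0x1525
  0x1525 + 0x5905 = 0x06E2A
One's-complement sum = 0x6E2A.
Checksum = ~0x6E2A & 0xFFFF = 0x91D5.

91D5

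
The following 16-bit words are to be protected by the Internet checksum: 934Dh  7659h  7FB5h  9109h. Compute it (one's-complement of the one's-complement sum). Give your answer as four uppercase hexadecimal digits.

One's-complement addition (fold any carry out of bit 15 back into bit 0):
  0x934D + 0x7659 = 0x109A6 → wrap carry → 0x09A7
  0x09A7 + 0x7FB5 = 0x0895C
  0x895C + 0x9109 = 0x11A65 → wrap carry → 0x1A66
One's-complement sum = 0x1A66.
Checksum = ~0x1A66 & 0xFFFF = 0xE599.

E599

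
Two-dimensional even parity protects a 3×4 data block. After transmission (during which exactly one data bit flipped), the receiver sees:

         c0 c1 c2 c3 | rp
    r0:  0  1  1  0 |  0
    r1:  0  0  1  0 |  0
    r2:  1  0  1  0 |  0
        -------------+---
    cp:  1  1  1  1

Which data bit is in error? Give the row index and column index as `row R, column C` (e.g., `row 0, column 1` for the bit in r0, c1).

row 1, column 3

Recompute each row's even parity and compare to rp:
  r0: data parity 0, sent rp 0 → ok
  r1: data parity 1, sent rp 0 → mismatch
  r2: data parity 0, sent rp 0 → ok
Recompute each column's even parity and compare to cp:
  c0: data parity 1, sent cp 1 → ok
  c1: data parity 1, sent cp 1 → ok
  c2: data parity 1, sent cp 1 → ok
  c3: data parity 0, sent cp 1 → mismatch
Exactly one row (r1) and one column (c3) fail → the flipped bit is at their intersection.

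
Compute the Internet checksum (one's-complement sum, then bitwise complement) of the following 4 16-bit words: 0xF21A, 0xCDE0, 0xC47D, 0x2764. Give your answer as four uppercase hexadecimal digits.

One's-complement addition (fold any carry out of bit 15 back into bit 0):
  0xF21A + 0xCDE0 = 0x1BFFA → wrap carry → 0xBFFB
  0xBFFB + 0xC47D = 0x18478 → wrap carry → 0x8479
  0x8479 + 0x2764 = 0x0ABDD
One's-complement sum = 0xABDD.
Checksum = ~0xABDD & 0xFFFF = 0x5422.

5422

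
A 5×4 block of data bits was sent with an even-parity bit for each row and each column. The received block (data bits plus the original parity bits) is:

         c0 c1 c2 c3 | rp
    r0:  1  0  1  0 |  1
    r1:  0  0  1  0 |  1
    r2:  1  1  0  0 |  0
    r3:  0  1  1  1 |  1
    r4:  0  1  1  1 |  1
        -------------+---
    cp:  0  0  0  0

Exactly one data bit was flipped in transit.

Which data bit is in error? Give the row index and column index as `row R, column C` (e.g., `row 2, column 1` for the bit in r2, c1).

Recompute each row's even parity and compare to rp:
  r0: data parity 0, sent rp 1 → mismatch
  r1: data parity 1, sent rp 1 → ok
  r2: data parity 0, sent rp 0 → ok
  r3: data parity 1, sent rp 1 → ok
  r4: data parity 1, sent rp 1 → ok
Recompute each column's even parity and compare to cp:
  c0: data parity 0, sent cp 0 → ok
  c1: data parity 1, sent cp 0 → mismatch
  c2: data parity 0, sent cp 0 → ok
  c3: data parity 0, sent cp 0 → ok
Exactly one row (r0) and one column (c1) fail → the flipped bit is at their intersection.

row 0, column 1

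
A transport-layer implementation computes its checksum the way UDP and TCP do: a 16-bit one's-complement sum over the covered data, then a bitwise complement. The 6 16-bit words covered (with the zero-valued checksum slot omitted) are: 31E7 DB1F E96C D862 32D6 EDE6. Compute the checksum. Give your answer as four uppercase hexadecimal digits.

One's-complement addition (fold any carry out of bit 15 back into bit 0):
  0x31E7 + 0xDB1F = 0x10D06 → wrap carry → 0x0D07
  0x0D07 + 0xE96C = 0x0F673
  0xF673 + 0xD862 = 0x1CED5 → wrap carry → 0xCED6
  0xCED6 + 0x32D6 = 0x101AC → wrap carry → 0x01AD
  0x01AD + 0xEDE6 = 0x0EF93
One's-complement sum = 0xEF93.
Checksum = ~0xEF93 & 0xFFFF = 0x106C.

106C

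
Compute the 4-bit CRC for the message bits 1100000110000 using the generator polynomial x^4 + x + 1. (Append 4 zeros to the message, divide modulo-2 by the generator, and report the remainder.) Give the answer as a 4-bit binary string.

1100

Append 4 zeros: 11000001100000000. Divide by 10011 (XOR where the leading bit is 1):
  pos 0: 11000 XOR 10011 = 01011
  pos 1: 10110 XOR 10011 = 00101
  pos 3: 10101 XOR 10011 = 00110
  pos 5: 11010 XOR 10011 = 01001
  pos 6: 10010 XOR 10011 = 00001
  pos 10: 10000 XOR 10011 = 00011
Remainder (last 4 bits) = 1100. This is the CRC / FCS.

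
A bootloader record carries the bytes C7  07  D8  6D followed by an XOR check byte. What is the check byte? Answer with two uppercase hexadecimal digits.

XOR the bytes together:
  start with 0xC7
  0xC7 ⊕ 0x07 = 0xC0
  0xC0 ⊕ 0xD8 = 0x18
  0x18 ⊕ 0x6D = 0x75

75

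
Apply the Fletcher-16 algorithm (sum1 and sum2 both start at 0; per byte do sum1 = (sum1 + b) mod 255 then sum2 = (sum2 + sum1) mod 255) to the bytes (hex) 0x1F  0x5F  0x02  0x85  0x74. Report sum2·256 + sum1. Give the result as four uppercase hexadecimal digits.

9E7A

Running sums (mod 255):
  after byte 0 (0x1F): sum1=31, sum2=31
  after byte 1 (0x5F): sum1=126, sum2=157
  after byte 2 (0x02): sum1=128, sum2=30
  after byte 3 (0x85): sum1=6, sum2=36
  after byte 4 (0x74): sum1=122, sum2=158
Checksum = sum2·256 + sum1 = 158·256 + 122 = 40570 = 0x9E7A.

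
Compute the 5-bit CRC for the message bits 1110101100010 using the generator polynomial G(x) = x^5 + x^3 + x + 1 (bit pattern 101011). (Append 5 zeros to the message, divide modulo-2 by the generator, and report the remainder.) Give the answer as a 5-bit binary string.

10000

Append 5 zeros: 111010110001000000. Divide by 101011 (XOR where the leading bit is 1):
  pos 0: 111010 XOR 101011 = 010001
  pos 1: 100011 XOR 101011 = 001000
  pos 3: 100010 XOR 101011 = 001001
  pos 5: 100100 XOR 101011 = 001111
  pos 7: 111110 XOR 101011 = 010101
  pos 8: 101010 XOR 101011 = 000001
Remainder (last 5 bits) = 10000. This is the CRC / FCS.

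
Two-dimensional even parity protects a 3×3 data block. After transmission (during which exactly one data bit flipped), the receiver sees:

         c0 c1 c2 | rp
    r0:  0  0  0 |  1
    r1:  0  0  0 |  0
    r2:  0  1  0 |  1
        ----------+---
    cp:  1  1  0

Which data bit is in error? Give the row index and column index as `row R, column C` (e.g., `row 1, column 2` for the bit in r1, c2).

row 0, column 0

Recompute each row's even parity and compare to rp:
  r0: data parity 0, sent rp 1 → mismatch
  r1: data parity 0, sent rp 0 → ok
  r2: data parity 1, sent rp 1 → ok
Recompute each column's even parity and compare to cp:
  c0: data parity 0, sent cp 1 → mismatch
  c1: data parity 1, sent cp 1 → ok
  c2: data parity 0, sent cp 0 → ok
Exactly one row (r0) and one column (c0) fail → the flipped bit is at their intersection.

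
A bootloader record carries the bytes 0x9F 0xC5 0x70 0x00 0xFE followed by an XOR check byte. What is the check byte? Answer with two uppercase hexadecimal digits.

XOR the bytes together:
  start with 0x9F
  0x9F ⊕ 0xC5 = 0x5A
  0x5A ⊕ 0x70 = 0x2A
  0x2A ⊕ 0x00 = 0x2A
  0x2A ⊕ 0xFE = 0xD4

D4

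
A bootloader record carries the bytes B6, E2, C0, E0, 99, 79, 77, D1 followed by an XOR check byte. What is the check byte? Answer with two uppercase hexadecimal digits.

32

XOR the bytes together:
  start with 0xB6
  0xB6 ⊕ 0xE2 = 0x54
  0x54 ⊕ 0xC0 = 0x94
  0x94 ⊕ 0xE0 = 0x74
  0x74 ⊕ 0x99 = 0xED
  0xED ⊕ 0x79 = 0x94
  0x94 ⊕ 0x77 = 0xE3
  0xE3 ⊕ 0xD1 = 0x32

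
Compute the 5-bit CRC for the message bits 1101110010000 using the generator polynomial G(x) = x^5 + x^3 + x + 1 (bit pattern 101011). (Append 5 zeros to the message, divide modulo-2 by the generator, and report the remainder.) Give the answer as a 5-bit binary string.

01010

Append 5 zeros: 110111001000000000. Divide by 101011 (XOR where the leading bit is 1):
  pos 0: 110111 XOR 101011 = 011100
  pos 1: 111000 XOR 101011 = 010011
  pos 2: 100110 XOR 101011 = 001101
  pos 4: 110110 XOR 101011 = 011101
  pos 5: 111010 XOR 101011 = 010001
  pos 6: 100010 XOR 101011 = 001001
  pos 8: 100100 XOR 101011 = 001111
  pos 10: 111100 XOR 101011 = 010111
  pos 11: 101110 XOR 101011 = 000101
Remainder (last 5 bits) = 01010. This is the CRC / FCS.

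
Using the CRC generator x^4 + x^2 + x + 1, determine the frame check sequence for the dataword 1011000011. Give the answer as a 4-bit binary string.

1101

Append 4 zeros: 10110000110000. Divide by 10111 (XOR where the leading bit is 1):
  pos 0: 10110 XOR 10111 = 00001
  pos 4: 10001 XOR 10111 = 00110
  pos 6: 11010 XOR 10111 = 01101
  pos 7: 11010 XOR 10111 = 01101
  pos 8: 11010 XOR 10111 = 01101
  pos 9: 11010 XOR 10111 = 01101
Remainder (last 4 bits) = 1101. This is the CRC / FCS.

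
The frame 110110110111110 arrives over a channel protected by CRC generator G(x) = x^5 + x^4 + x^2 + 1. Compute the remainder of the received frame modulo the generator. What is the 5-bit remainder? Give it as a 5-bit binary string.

01000

Modulo-2 division of 110110110111110 by 110101:
  pos 0: 110110 XOR 110101 = 000011
  pos 4: 111101 XOR 110101 = 001000
  pos 6: 100011 XOR 110101 = 010110
  pos 7: 101101 XOR 110101 = 011000
  pos 8: 110001 XOR 110101 = 000100
Remainder = 01000 (nonzero — an error is detected).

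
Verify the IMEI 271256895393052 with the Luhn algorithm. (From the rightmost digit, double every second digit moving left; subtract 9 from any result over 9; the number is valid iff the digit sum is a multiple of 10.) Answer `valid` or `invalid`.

From the right, keep odd positions and double even positions (subtract 9 from any doubled value over 9):
  doubled (positions 2,4,...): 1 6 6 9 3 4 5 → sum 34
  kept (positions 1,3,...): 2 0 9 5 8 5 1 2 → sum 32
Total = 66.
66 mod 10 = 6, so the number is invalid.

invalid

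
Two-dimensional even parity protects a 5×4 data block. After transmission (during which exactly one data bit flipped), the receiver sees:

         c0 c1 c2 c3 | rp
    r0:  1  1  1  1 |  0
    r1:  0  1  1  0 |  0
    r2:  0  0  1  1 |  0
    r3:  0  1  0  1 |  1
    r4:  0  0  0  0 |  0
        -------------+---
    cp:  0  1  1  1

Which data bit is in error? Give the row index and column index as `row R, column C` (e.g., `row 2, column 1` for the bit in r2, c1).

row 3, column 0

Recompute each row's even parity and compare to rp:
  r0: data parity 0, sent rp 0 → ok
  r1: data parity 0, sent rp 0 → ok
  r2: data parity 0, sent rp 0 → ok
  r3: data parity 0, sent rp 1 → mismatch
  r4: data parity 0, sent rp 0 → ok
Recompute each column's even parity and compare to cp:
  c0: data parity 1, sent cp 0 → mismatch
  c1: data parity 1, sent cp 1 → ok
  c2: data parity 1, sent cp 1 → ok
  c3: data parity 1, sent cp 1 → ok
Exactly one row (r3) and one column (c0) fail → the flipped bit is at their intersection.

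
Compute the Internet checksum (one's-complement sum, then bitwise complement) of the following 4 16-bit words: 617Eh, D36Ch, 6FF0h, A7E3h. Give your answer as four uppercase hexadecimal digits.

One's-complement addition (fold any carry out of bit 15 back into bit 0):
  0x617E + 0xD36C = 0x134EA → wrap carry → 0x34EB
  0x34EB + 0x6FF0 = 0x0A4DB
  0xA4DB + 0xA7E3 = 0x14CBE → wrap carry → 0x4CBF
One's-complement sum = 0x4CBF.
Checksum = ~0x4CBF & 0xFFFF = 0xB340.

B340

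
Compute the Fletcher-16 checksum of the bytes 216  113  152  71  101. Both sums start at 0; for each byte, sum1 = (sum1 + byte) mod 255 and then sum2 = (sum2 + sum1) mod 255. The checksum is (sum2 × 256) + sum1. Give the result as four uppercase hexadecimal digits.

BF8F

Running sums (mod 255):
  after byte 0 (216): sum1=216, sum2=216
  after byte 1 (113): sum1=74, sum2=35
  after byte 2 (152): sum1=226, sum2=6
  after byte 3 (71): sum1=42, sum2=48
  after byte 4 (101): sum1=143, sum2=191
Checksum = sum2·256 + sum1 = 191·256 + 143 = 49039 = 0xBF8F.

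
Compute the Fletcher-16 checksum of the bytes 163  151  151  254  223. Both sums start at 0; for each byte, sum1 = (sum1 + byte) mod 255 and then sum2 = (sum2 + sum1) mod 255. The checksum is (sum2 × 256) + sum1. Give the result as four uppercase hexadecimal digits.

35B1

Running sums (mod 255):
  after byte 0 (163): sum1=163, sum2=163
  after byte 1 (151): sum1=59, sum2=222
  after byte 2 (151): sum1=210, sum2=177
  after byte 3 (254): sum1=209, sum2=131
  after byte 4 (223): sum1=177, sum2=53
Checksum = sum2·256 + sum1 = 53·256 + 177 = 13745 = 0x35B1.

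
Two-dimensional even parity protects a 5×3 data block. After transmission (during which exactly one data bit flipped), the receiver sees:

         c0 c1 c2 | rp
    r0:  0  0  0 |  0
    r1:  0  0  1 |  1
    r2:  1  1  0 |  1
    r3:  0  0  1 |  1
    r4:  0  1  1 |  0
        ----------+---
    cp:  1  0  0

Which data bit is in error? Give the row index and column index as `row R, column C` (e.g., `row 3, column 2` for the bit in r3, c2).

Recompute each row's even parity and compare to rp:
  r0: data parity 0, sent rp 0 → ok
  r1: data parity 1, sent rp 1 → ok
  r2: data parity 0, sent rp 1 → mismatch
  r3: data parity 1, sent rp 1 → ok
  r4: data parity 0, sent rp 0 → ok
Recompute each column's even parity and compare to cp:
  c0: data parity 1, sent cp 1 → ok
  c1: data parity 0, sent cp 0 → ok
  c2: data parity 1, sent cp 0 → mismatch
Exactly one row (r2) and one column (c2) fail → the flipped bit is at their intersection.

row 2, column 2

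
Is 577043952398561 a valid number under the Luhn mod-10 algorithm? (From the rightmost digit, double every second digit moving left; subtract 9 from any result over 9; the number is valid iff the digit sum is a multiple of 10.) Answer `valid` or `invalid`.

From the right, keep odd positions and double even positions (subtract 9 from any doubled value over 9):
  doubled (positions 2,4,...): 3 7 6 1 6 0 5 → sum 28
  kept (positions 1,3,...): 1 5 9 2 9 4 7 5 → sum 42
Total = 70.
70 mod 10 = 0, so the number is valid.

valid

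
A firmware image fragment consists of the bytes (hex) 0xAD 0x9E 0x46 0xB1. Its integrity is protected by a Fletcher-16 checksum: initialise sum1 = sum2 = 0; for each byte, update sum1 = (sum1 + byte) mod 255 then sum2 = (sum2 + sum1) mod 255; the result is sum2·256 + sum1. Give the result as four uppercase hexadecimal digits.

D044

Running sums (mod 255):
  after byte 0 (0xAD): sum1=173, sum2=173
  after byte 1 (0x9E): sum1=76, sum2=249
  after byte 2 (0x46): sum1=146, sum2=140
  after byte 3 (0xB1): sum1=68, sum2=208
Checksum = sum2·256 + sum1 = 208·256 + 68 = 53316 = 0xD044.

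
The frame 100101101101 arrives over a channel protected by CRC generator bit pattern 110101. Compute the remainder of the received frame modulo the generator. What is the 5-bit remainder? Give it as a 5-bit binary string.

Modulo-2 division of 100101101101 by 110101:
  pos 0: 100101 XOR 110101 = 010000
  pos 1: 100001 XOR 110101 = 010100
  pos 2: 101000 XOR 110101 = 011101
  pos 3: 111011 XOR 110101 = 001110
  pos 5: 111010 XOR 110101 = 001111
Remainder = 11111 (nonzero — an error is detected).

11111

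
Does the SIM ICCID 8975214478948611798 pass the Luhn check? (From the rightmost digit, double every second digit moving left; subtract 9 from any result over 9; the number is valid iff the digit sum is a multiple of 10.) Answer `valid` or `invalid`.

From the right, keep odd positions and double even positions (subtract 9 from any doubled value over 9):
  doubled (positions 2,4,...): 9 2 3 8 7 8 2 1 9 → sum 49
  kept (positions 1,3,...): 8 7 1 8 9 7 4 2 7 8 → sum 61
Total = 110.
110 mod 10 = 0, so the number is valid.

valid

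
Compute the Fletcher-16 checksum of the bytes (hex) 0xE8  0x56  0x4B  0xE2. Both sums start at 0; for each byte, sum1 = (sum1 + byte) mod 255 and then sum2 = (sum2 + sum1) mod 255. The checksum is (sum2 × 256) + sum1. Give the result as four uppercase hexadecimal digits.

206D

Running sums (mod 255):
  after byte 0 (0xE8): sum1=232, sum2=232
  after byte 1 (0x56): sum1=63, sum2=40
  after byte 2 (0x4B): sum1=138, sum2=178
  after byte 3 (0xE2): sum1=109, sum2=32
Checksum = sum2·256 + sum1 = 32·256 + 109 = 8301 = 0x206D.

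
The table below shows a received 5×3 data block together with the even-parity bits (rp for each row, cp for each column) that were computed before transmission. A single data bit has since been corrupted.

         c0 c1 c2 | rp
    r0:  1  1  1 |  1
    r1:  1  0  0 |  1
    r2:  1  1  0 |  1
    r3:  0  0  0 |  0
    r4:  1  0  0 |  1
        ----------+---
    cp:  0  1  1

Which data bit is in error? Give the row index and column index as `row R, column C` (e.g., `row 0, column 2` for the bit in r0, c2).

row 2, column 1

Recompute each row's even parity and compare to rp:
  r0: data parity 1, sent rp 1 → ok
  r1: data parity 1, sent rp 1 → ok
  r2: data parity 0, sent rp 1 → mismatch
  r3: data parity 0, sent rp 0 → ok
  r4: data parity 1, sent rp 1 → ok
Recompute each column's even parity and compare to cp:
  c0: data parity 0, sent cp 0 → ok
  c1: data parity 0, sent cp 1 → mismatch
  c2: data parity 1, sent cp 1 → ok
Exactly one row (r2) and one column (c1) fail → the flipped bit is at their intersection.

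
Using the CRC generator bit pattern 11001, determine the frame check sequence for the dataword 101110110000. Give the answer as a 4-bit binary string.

Append 4 zeros: 1011101100000000. Divide by 11001 (XOR where the leading bit is 1):
  pos 0: 10111 XOR 11001 = 01110
  pos 1: 11100 XOR 11001 = 00101
  pos 3: 10111 XOR 11001 = 01110
  pos 4: 11100 XOR 11001 = 00101
  pos 6: 10100 XOR 11001 = 01101
  pos 7: 11010 XOR 11001 = 00011
  pos 10: 11000 XOR 11001 = 00001
Remainder (last 4 bits) = 0010. This is the CRC / FCS.

0010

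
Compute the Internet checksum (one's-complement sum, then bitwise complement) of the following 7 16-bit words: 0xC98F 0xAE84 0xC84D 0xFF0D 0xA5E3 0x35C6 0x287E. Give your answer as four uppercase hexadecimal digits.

One's-complement addition (fold any carry out of bit 15 back into bit 0):
  0xC98F + 0xAE84 = 0x17813 → wrap carry → 0x7814
  0x7814 + 0xC84D = 0x14061 → wrap carry → 0x4062
  0x4062 + 0xFF0D = 0x13F6F → wrap carry → 0x3F70
  0x3F70 + 0xA5E3 = 0x0E553
  0xE553 + 0x35C6 = 0x11B19 → wrap carry → 0x1B1A
  0x1B1A + 0x287E = 0x04398
One's-complement sum = 0x4398.
Checksum = ~0x4398 & 0xFFFF = 0xBC67.

BC67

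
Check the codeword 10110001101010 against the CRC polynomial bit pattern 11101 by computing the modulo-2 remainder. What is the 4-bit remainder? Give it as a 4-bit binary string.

1000

Modulo-2 division of 10110001101010 by 11101:
  pos 0: 10110 XOR 11101 = 01011
  pos 1: 10110 XOR 11101 = 01011
  pos 2: 10110 XOR 11101 = 01011
  pos 3: 10111 XOR 11101 = 01010
  pos 4: 10101 XOR 11101 = 01000
  pos 5: 10000 XOR 11101 = 01101
  pos 6: 11011 XOR 11101 = 00110
  pos 8: 11001 XOR 11101 = 00100
Remainder = 1000 (nonzero — an error is detected).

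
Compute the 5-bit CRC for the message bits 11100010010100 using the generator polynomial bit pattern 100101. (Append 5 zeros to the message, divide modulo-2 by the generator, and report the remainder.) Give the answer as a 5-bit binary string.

01011

Append 5 zeros: 1110001001010000000. Divide by 100101 (XOR where the leading bit is 1):
  pos 0: 111000 XOR 100101 = 011101
  pos 1: 111011 XOR 100101 = 011110
  pos 2: 111100 XOR 100101 = 011001
  pos 3: 110010 XOR 100101 = 010111
  pos 4: 101111 XOR 100101 = 001010
  pos 6: 101001 XOR 100101 = 001100
  pos 8: 110000 XOR 100101 = 010101
  pos 9: 101010 XOR 100101 = 001111
  pos 11: 111100 XOR 100101 = 011001
  pos 12: 110010 XOR 100101 = 010111
  pos 13: 101110 XOR 100101 = 001011
Remainder (last 5 bits) = 01011. This is the CRC / FCS.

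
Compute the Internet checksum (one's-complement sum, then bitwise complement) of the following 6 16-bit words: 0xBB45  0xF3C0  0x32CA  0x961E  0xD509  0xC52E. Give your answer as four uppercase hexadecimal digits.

EDD7

One's-complement addition (fold any carry out of bit 15 back into bit 0):
  0xBB45 + 0xF3C0 = 0x1AF05 → wrap carry → 0xAF06
  0xAF06 + 0x32CA = 0x0E1D0
  0xE1D0 + 0x961E = 0x177EE → wrap carry → 0x77EF
  0x77EF + 0xD509 = 0x14CF8 → wrap carry → 0x4CF9
  0x4CF9 + 0xC52E = 0x11227 → wrap carry → 0x1228
One's-complement sum = 0x1228.
Checksum = ~0x1228 & 0xFFFF = 0xEDD7.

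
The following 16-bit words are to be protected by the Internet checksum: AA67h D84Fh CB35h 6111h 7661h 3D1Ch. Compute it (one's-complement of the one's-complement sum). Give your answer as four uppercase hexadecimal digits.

One's-complement addition (fold any carry out of bit 15 back into bit 0):
  0xAA67 + 0xD84F = 0x182B6 → wrap carry → 0x82B7
  0x82B7 + 0xCB35 = 0x14DEC → wrap carry → 0x4DED
  0x4DED + 0x6111 = 0x0AEFE
  0xAEFE + 0x7661 = 0x1255F → wrap carry → 0x2560
  0x2560 + 0x3D1C = 0x0627C
One's-complement sum = 0x627C.
Checksum = ~0x627C & 0xFFFF = 0x9D83.

9D83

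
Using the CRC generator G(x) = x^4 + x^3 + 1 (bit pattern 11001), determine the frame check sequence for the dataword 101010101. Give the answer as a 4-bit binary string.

Append 4 zeros: 1010101010000. Divide by 11001 (XOR where the leading bit is 1):
  pos 0: 10101 XOR 11001 = 01100
  pos 1: 11000 XOR 11001 = 00001
  pos 5: 11010 XOR 11001 = 00011
  pos 8: 11000 XOR 11001 = 00001
Remainder (last 4 bits) = 0001. This is the CRC / FCS.

0001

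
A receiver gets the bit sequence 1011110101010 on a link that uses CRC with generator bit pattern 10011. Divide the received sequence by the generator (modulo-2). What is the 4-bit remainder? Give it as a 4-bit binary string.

0000

Modulo-2 division of 1011110101010 by 10011:
  pos 0: 10111 XOR 10011 = 00100
  pos 2: 10010 XOR 10011 = 00001
  pos 6: 11010 XOR 10011 = 01001
  pos 7: 10011 XOR 10011 = 00000
Remainder = 0000 (zero — the frame passes the CRC check).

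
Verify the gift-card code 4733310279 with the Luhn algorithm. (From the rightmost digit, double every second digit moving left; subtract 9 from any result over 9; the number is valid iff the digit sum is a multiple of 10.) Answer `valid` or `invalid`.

invalid

From the right, keep odd positions and double even positions (subtract 9 from any doubled value over 9):
  doubled (positions 2,4,...): 5 0 6 6 8 → sum 25
  kept (positions 1,3,...): 9 2 1 3 7 → sum 22
Total = 47.
47 mod 10 = 7, so the number is invalid.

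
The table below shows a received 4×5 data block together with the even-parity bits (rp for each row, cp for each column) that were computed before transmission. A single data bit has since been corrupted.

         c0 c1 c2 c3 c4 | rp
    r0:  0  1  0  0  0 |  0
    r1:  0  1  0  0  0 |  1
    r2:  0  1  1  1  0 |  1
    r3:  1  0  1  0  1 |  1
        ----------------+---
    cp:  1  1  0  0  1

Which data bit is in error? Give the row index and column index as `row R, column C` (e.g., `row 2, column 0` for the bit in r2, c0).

row 0, column 3

Recompute each row's even parity and compare to rp:
  r0: data parity 1, sent rp 0 → mismatch
  r1: data parity 1, sent rp 1 → ok
  r2: data parity 1, sent rp 1 → ok
  r3: data parity 1, sent rp 1 → ok
Recompute each column's even parity and compare to cp:
  c0: data parity 1, sent cp 1 → ok
  c1: data parity 1, sent cp 1 → ok
  c2: data parity 0, sent cp 0 → ok
  c3: data parity 1, sent cp 0 → mismatch
  c4: data parity 1, sent cp 1 → ok
Exactly one row (r0) and one column (c3) fail → the flipped bit is at their intersection.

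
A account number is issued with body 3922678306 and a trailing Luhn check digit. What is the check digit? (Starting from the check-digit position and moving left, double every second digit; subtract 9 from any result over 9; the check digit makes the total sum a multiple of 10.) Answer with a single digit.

Partial digits right→left: 6 0 3 8 7 6 2 2 9 3
Double every second digit counting from the check-digit position (so the 1st, 3rd, 5th, ... of the partial from the right).
  doubled (with −9 where >9): 3 6 5 4 9 → sum 27
  kept as-is: 0 8 6 2 3 → sum 19
Total = 27 + 19 = 46.
Check digit = (10 − (46 mod 10)) mod 10 = 4.

4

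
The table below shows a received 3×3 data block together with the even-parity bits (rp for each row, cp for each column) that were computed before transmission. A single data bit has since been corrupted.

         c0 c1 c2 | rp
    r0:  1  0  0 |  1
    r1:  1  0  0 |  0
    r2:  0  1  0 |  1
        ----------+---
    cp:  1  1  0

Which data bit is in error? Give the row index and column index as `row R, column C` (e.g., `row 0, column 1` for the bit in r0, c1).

row 1, column 0

Recompute each row's even parity and compare to rp:
  r0: data parity 1, sent rp 1 → ok
  r1: data parity 1, sent rp 0 → mismatch
  r2: data parity 1, sent rp 1 → ok
Recompute each column's even parity and compare to cp:
  c0: data parity 0, sent cp 1 → mismatch
  c1: data parity 1, sent cp 1 → ok
  c2: data parity 0, sent cp 0 → ok
Exactly one row (r1) and one column (c0) fail → the flipped bit is at their intersection.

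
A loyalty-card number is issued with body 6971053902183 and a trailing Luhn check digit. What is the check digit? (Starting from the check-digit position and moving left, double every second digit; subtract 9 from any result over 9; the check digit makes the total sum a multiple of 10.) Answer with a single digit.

Partial digits right→left: 3 8 1 2 0 9 3 5 0 1 7 9 6
Double every second digit counting from the check-digit position (so the 1st, 3rd, 5th, ... of the partial from the right).
  doubled (with −9 where >9): 6 2 0 6 0 5 3 → sum 22
  kept as-is: 8 2 9 5 1 9 → sum 34
Total = 22 + 34 = 56.
Check digit = (10 − (56 mod 10)) mod 10 = 4.

4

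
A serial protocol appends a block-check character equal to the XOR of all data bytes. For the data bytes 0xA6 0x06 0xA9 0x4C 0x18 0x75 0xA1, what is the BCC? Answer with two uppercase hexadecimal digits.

XOR the bytes together:
  start with 0xA6
  0xA6 ⊕ 0x06 = 0xA0
  0xA0 ⊕ 0xA9 = 0x09
  0x09 ⊕ 0x4C = 0x45
  0x45 ⊕ 0x18 = 0x5D
  0x5D ⊕ 0x75 = 0x28
  0x28 ⊕ 0xA1 = 0x89

89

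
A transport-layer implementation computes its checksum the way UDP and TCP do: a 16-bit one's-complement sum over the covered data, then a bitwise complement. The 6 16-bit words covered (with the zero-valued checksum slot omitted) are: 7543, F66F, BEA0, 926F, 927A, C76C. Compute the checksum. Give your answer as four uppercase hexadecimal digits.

E954

One's-complement addition (fold any carry out of bit 15 back into bit 0):
  0x7543 + 0xF66F = 0x16BB2 → wrap carry → 0x6BB3
  0x6BB3 + 0xBEA0 = 0x12A53 → wrap carry → 0x2A54
  0x2A54 + 0x926F = 0x0BCC3
  0xBCC3 + 0x927A = 0x14F3D → wrap carry → 0x4F3E
  0x4F3E + 0xC76C = 0x116AA → wrap carry → 0x16AB
One's-complement sum = 0x16AB.
Checksum = ~0x16AB & 0xFFFF = 0xE954.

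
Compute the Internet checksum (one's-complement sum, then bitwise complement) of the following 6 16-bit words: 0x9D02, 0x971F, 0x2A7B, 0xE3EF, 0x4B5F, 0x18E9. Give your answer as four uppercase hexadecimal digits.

592A

One's-complement addition (fold any carry out of bit 15 back into bit 0):
  0x9D02 + 0x971F = 0x13421 → wrap carry → 0x3422
  0x3422 + 0x2A7B = 0x05E9D
  0x5E9D + 0xE3EF = 0x1428C → wrap carry → 0x428D
  0x428D + 0x4B5F = 0x08DEC
  0x8DEC + 0x18E9 = 0x0A6D5
One's-complement sum = 0xA6D5.
Checksum = ~0xA6D5 & 0xFFFF = 0x592A.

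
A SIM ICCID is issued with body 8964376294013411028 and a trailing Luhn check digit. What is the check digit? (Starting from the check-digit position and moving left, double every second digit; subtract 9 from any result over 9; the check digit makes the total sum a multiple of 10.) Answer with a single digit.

3

Partial digits right→left: 8 2 0 1 1 4 3 1 0 4 9 2 6 7 3 4 6 9 8
Double every second digit counting from the check-digit position (so the 1st, 3rd, 5th, ... of the partial from the right).
  doubled (with −9 where >9): 7 0 2 6 0 9 3 6 3 7 → sum 43
  kept as-is: 2 1 4 1 4 2 7 4 9 → sum 34
Total = 43 + 34 = 77.
Check digit = (10 − (77 mod 10)) mod 10 = 3.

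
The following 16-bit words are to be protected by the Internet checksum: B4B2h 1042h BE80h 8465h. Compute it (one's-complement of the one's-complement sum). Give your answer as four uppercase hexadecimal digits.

One's-complement addition (fold any carry out of bit 15 back into bit 0):
  0xB4B2 + 0x1042 = 0x0C4F4
  0xC4F4 + 0xBE80 = 0x18374 → wrap carry → 0x8375
  0x8375 + 0x8465 = 0x107DA → wrap carry → 0x07DB
One's-complement sum = 0x07DB.
Checksum = ~0x07DB & 0xFFFF = 0xF824.

F824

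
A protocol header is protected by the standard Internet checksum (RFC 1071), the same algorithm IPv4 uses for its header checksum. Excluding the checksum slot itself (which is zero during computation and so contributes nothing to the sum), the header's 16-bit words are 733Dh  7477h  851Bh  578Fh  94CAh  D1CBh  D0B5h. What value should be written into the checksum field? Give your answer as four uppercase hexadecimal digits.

0454

One's-complement addition (fold any carry out of bit 15 back into bit 0):
  0x733D + 0x7477 = 0x0E7B4
  0xE7B4 + 0x851B = 0x16CCF → wrap carry → 0x6CD0
  0x6CD0 + 0x578F = 0x0C45F
  0xC45F + 0x94CA = 0x15929 → wrap carry → 0x592A
  0x592A + 0xD1CB = 0x12AF5 → wrap carry → 0x2AF6
  0x2AF6 + 0xD0B5 = 0x0FBAB
One's-complement sum = 0xFBAB.
Checksum = ~0xFBAB & 0xFFFF = 0x0454.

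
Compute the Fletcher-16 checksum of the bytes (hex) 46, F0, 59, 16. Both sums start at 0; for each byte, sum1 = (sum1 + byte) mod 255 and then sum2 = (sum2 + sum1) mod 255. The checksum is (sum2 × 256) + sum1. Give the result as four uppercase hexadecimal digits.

B4A6

Running sums (mod 255):
  after byte 0 (46): sum1=70, sum2=70
  after byte 1 (F0): sum1=55, sum2=125
  after byte 2 (59): sum1=144, sum2=14
  after byte 3 (16): sum1=166, sum2=180
Checksum = sum2·256 + sum1 = 180·256 + 166 = 46246 = 0xB4A6.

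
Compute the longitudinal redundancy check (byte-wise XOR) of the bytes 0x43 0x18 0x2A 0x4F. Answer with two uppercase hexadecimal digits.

3E

XOR the bytes together:
  start with 0x43
  0x43 ⊕ 0x18 = 0x5B
  0x5B ⊕ 0x2A = 0x71
  0x71 ⊕ 0x4F = 0x3E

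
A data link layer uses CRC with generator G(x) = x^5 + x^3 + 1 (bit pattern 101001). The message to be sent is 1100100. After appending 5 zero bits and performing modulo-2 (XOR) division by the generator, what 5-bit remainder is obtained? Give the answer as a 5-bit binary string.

10001

Append 5 zeros: 110010000000. Divide by 101001 (XOR where the leading bit is 1):
  pos 0: 110010 XOR 101001 = 011011
  pos 1: 110110 XOR 101001 = 011111
  pos 2: 111110 XOR 101001 = 010111
  pos 3: 101110 XOR 101001 = 000111
  pos 6: 111000 XOR 101001 = 010001
Remainder (last 5 bits) = 10001. This is the CRC / FCS.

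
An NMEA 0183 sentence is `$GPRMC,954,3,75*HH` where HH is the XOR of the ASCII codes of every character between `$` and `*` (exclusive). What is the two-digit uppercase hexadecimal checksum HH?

XOR the ASCII codes of the payload characters:
  'G' = 0x47 → acc = 0x47
  'P' = 0x50 → acc = 0x17
  'R' = 0x52 → acc = 0x45
  'M' = 0x4D → acc = 0x08
  'C' = 0x43 → acc = 0x4B
  ',' = 0x2C → acc = 0x67
  '9' = 0x39 → acc = 0x5E
  '5' = 0x35 → acc = 0x6B
  '4' = 0x34 → acc = 0x5F
  ',' = 0x2C → acc = 0x73
  '3' = 0x33 → acc = 0x40
  ',' = 0x2C → acc = 0x6C
  '7' = 0x37 → acc = 0x5B
  '5' = 0x35 → acc = 0x6E
Checksum = 0x6E.

6E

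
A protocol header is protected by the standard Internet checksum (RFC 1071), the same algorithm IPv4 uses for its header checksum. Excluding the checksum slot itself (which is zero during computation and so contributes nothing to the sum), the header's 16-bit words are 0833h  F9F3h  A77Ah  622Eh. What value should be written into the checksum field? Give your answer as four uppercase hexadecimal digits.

One's-complement addition (fold any carry out of bit 15 back into bit 0):
  0x0833 + 0xF9F3 = 0x10226 → wrap carry → 0x0227
  0x0227 + 0xA77A = 0x0A9A1
  0xA9A1 + 0x622E = 0x10BCF → wrap carry → 0x0BD0
One's-complement sum = 0x0BD0.
Checksum = ~0x0BD0 & 0xFFFF = 0xF42F.

F42F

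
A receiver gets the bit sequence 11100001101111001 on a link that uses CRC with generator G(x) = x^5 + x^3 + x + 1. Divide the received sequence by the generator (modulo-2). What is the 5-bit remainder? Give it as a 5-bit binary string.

Modulo-2 division of 11100001101111001 by 101011:
  pos 0: 111000 XOR 101011 = 010011
  pos 1: 100110 XOR 101011 = 001101
  pos 3: 110111 XOR 101011 = 011100
  pos 4: 111000 XOR 101011 = 010011
  pos 5: 100111 XOR 101011 = 001100
  pos 7: 110011 XOR 101011 = 011000
  pos 8: 110001 XOR 101011 = 011010
  pos 9: 110100 XOR 101011 = 011111
  pos 10: 111110 XOR 101011 = 010101
  pos 11: 101011 XOR 101011 = 000000
Remainder = 00000 (zero — the frame passes the CRC check).

00000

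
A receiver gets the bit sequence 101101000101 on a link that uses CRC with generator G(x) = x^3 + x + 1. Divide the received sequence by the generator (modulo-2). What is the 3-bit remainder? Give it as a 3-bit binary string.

000

Modulo-2 division of 101101000101 by 1011:
  pos 0: 1011 XOR 1011 = 0000
  pos 5: 1000 XOR 1011 = 0011
  pos 7: 1110 XOR 1011 = 0101
  pos 8: 1011 XOR 1011 = 0000
Remainder = 000 (zero — the frame passes the CRC check).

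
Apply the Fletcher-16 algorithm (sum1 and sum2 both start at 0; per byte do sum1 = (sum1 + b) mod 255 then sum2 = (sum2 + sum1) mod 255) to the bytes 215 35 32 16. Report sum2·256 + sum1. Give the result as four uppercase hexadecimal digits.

192B

Running sums (mod 255):
  after byte 0 (215): sum1=215, sum2=215
  after byte 1 (35): sum1=250, sum2=210
  after byte 2 (32): sum1=27, sum2=237
  after byte 3 (16): sum1=43, sum2=25
Checksum = sum2·256 + sum1 = 25·256 + 43 = 6443 = 0x192B.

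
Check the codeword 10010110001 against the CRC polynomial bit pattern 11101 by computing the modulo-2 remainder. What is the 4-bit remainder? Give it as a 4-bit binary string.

0010

Modulo-2 division of 10010110001 by 11101:
  pos 0: 10010 XOR 11101 = 01111
  pos 1: 11111 XOR 11101 = 00010
  pos 4: 10100 XOR 11101 = 01001
  pos 5: 10010 XOR 11101 = 01111
  pos 6: 11111 XOR 11101 = 00010
Remainder = 0010 (nonzero — an error is detected).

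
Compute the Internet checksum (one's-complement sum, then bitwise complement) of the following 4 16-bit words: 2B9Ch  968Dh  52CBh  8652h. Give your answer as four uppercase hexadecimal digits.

One's-complement addition (fold any carry out of bit 15 back into bit 0):
  0x2B9C + 0x968D = 0x0C229
  0xC229 + 0x52CB = 0x114F4 → wrap carry → 0x14F5
  0x14F5 + 0x8652 = 0x09B47
One's-complement sum = 0x9B47.
Checksum = ~0x9B47 & 0xFFFF = 0x64B8.

64B8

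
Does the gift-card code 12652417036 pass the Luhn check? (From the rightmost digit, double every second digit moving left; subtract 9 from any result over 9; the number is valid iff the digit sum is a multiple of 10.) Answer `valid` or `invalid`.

valid

From the right, keep odd positions and double even positions (subtract 9 from any doubled value over 9):
  doubled (positions 2,4,...): 6 5 8 1 4 → sum 24
  kept (positions 1,3,...): 6 0 1 2 6 1 → sum 16
Total = 40.
40 mod 10 = 0, so the number is valid.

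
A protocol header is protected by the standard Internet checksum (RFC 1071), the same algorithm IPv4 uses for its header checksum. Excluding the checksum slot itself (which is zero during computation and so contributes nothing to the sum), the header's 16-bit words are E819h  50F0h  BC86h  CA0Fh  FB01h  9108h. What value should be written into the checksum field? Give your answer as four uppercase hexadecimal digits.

B454

One's-complement addition (fold any carry out of bit 15 back into bit 0):
  0xE819 + 0x50F0 = 0x13909 → wrap carry → 0x390A
  0x390A + 0xBC86 = 0x0F590
  0xF590 + 0xCA0F = 0x1BF9F → wrap carry → 0xBFA0
  0xBFA0 + 0xFB01 = 0x1BAA1 → wrap carry → 0xBAA2
  0xBAA2 + 0x9108 = 0x14BAA → wrap carry → 0x4BAB
One's-complement sum = 0x4BAB.
Checksum = ~0x4BAB & 0xFFFF = 0xB454.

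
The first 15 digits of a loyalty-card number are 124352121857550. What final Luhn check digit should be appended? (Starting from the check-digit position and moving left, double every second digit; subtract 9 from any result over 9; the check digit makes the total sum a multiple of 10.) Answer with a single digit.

Partial digits right→left: 0 5 5 7 5 8 1 2 1 2 5 3 4 2 1
Double every second digit counting from the check-digit position (so the 1st, 3rd, 5th, ... of the partial from the right).
  doubled (with −9 where >9): 0 1 1 2 2 1 8 2 → sum 17
  kept as-is: 5 7 8 2 2 3 2 → sum 29
Total = 17 + 29 = 46.
Check digit = (10 − (46 mod 10)) mod 10 = 4.

4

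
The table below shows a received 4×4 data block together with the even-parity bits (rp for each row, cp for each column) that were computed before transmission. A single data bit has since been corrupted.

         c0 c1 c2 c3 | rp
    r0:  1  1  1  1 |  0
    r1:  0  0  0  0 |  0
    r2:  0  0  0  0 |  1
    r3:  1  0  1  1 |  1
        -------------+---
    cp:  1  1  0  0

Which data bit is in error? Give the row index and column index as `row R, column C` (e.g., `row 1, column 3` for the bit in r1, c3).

row 2, column 0

Recompute each row's even parity and compare to rp:
  r0: data parity 0, sent rp 0 → ok
  r1: data parity 0, sent rp 0 → ok
  r2: data parity 0, sent rp 1 → mismatch
  r3: data parity 1, sent rp 1 → ok
Recompute each column's even parity and compare to cp:
  c0: data parity 0, sent cp 1 → mismatch
  c1: data parity 1, sent cp 1 → ok
  c2: data parity 0, sent cp 0 → ok
  c3: data parity 0, sent cp 0 → ok
Exactly one row (r2) and one column (c0) fail → the flipped bit is at their intersection.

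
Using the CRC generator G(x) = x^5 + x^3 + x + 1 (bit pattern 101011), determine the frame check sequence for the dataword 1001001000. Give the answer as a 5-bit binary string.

Append 5 zeros: 100100100000000. Divide by 101011 (XOR where the leading bit is 1):
  pos 0: 100100 XOR 101011 = 001111
  pos 2: 111110 XOR 101011 = 010101
  pos 3: 101010 XOR 101011 = 000001
  pos 8: 100000 XOR 101011 = 001011
Remainder (last 5 bits) = 10110. This is the CRC / FCS.

10110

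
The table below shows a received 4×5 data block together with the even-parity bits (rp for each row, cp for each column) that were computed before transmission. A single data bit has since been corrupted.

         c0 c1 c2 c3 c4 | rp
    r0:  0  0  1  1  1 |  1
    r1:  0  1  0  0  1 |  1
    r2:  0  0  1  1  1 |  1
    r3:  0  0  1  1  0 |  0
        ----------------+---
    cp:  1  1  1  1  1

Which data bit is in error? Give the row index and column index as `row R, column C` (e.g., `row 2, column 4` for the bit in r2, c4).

Recompute each row's even parity and compare to rp:
  r0: data parity 1, sent rp 1 → ok
  r1: data parity 0, sent rp 1 → mismatch
  r2: data parity 1, sent rp 1 → ok
  r3: data parity 0, sent rp 0 → ok
Recompute each column's even parity and compare to cp:
  c0: data parity 0, sent cp 1 → mismatch
  c1: data parity 1, sent cp 1 → ok
  c2: data parity 1, sent cp 1 → ok
  c3: data parity 1, sent cp 1 → ok
  c4: data parity 1, sent cp 1 → ok
Exactly one row (r1) and one column (c0) fail → the flipped bit is at their intersection.

row 1, column 0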